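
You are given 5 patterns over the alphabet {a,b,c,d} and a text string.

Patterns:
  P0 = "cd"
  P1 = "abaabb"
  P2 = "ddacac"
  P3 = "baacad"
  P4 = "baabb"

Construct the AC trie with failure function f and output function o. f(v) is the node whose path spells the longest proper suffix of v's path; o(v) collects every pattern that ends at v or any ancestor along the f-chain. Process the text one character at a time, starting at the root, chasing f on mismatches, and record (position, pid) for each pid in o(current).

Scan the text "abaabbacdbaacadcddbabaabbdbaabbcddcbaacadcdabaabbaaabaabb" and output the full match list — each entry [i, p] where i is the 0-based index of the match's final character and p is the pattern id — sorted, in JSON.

Construct AC machine:
Trie nodes:
  n0 'ε': a→3 b→15 c→1 d→9
  n1 'c': d→2
  n2 'cd': ·  ←P0
  n3 'a': b→4
  n4 'ab': a→5
  n5 'aba': a→6
  n6 'abaa': b→7
  n7 'abaab': b→8
  n8 'abaabb': ·  ←P1
  n9 'd': d→10
  n10 'dd': a→11
  n11 'dda': c→12
  n12 'ddac': a→13
  n13 'ddaca': c→14
  n14 'ddacac': ·  ←P2
  n15 'b': a→16
  n16 'ba': a→17
  n17 'baa': b→21 c→18
  n18 'baac': a→19
  n19 'baaca': d→20
  n20 'baacad': ·  ←P3
  n21 'baab': b→22
  n22 'baabb': ·  ←P4

BFS fail/out derivation:
  fail(1) 'c': from fail(0)=0 chase 'c': 0 ⇒ 0;  out=∅∪out(0)=∅
  fail(3) 'a': from fail(0)=0 chase 'a': 0 ⇒ 0;  out=∅∪out(0)=∅
  fail(9) 'd': from fail(0)=0 chase 'd': 0 ⇒ 0;  out=∅∪out(0)=∅
  fail(15) 'b': from fail(0)=0 chase 'b': 0 ⇒ 0;  out=∅∪out(0)=∅
  fail(2) 'cd': from fail(1)=0 chase 'd': 0 ⇒ 9;  out={0}∪out(9)={0}
  fail(4) 'ab': from fail(3)=0 chase 'b': 0 ⇒ 15;  out=∅∪out(15)=∅
  fail(10) 'dd': from fail(9)=0 chase 'd': 0 ⇒ 9;  out=∅∪out(9)=∅
  fail(16) 'ba': from fail(15)=0 chase 'a': 0 ⇒ 3;  out=∅∪out(3)=∅
  fail(5) 'aba': from fail(4)=15 chase 'a': 15 ⇒ 16;  out=∅∪out(16)=∅
  fail(11) 'dda': from fail(10)=9 chase 'a': 9→0 ⇒ 3;  out=∅∪out(3)=∅
  fail(17) 'baa': from fail(16)=3 chase 'a': 3→0 ⇒ 3;  out=∅∪out(3)=∅
  fail(6) 'abaa': from fail(5)=16 chase 'a': 16 ⇒ 17;  out=∅∪out(17)=∅
  fail(12) 'ddac': from fail(11)=3 chase 'c': 3→0 ⇒ 1;  out=∅∪out(1)=∅
  fail(18) 'baac': from fail(17)=3 chase 'c': 3→0 ⇒ 1;  out=∅∪out(1)=∅
  fail(21) 'baab': from fail(17)=3 chase 'b': 3 ⇒ 4;  out=∅∪out(4)=∅
  fail(7) 'abaab': from fail(6)=17 chase 'b': 17 ⇒ 21;  out=∅∪out(21)=∅
  fail(13) 'ddaca': from fail(12)=1 chase 'a': 1→0 ⇒ 3;  out=∅∪out(3)=∅
  fail(19) 'baaca': from fail(18)=1 chase 'a': 1→0 ⇒ 3;  out=∅∪out(3)=∅
  fail(22) 'baabb': from fail(21)=4 chase 'b': 4→15→0 ⇒ 15;  out={4}∪out(15)={4}
  fail(8) 'abaabb': from fail(7)=21 chase 'b': 21 ⇒ 22;  out={1}∪out(22)={1,4}
  fail(14) 'ddacac': from fail(13)=3 chase 'c': 3→0 ⇒ 1;  out={2}∪out(1)={2}
  fail(20) 'baacad': from fail(19)=3 chase 'd': 3→0 ⇒ 9;  out={3}∪out(9)={3}

Scan:
pos 0 'a': at 3
pos 1 'b': at 4
pos 2 'a': at 5
pos 3 'a': at 6
pos 4 'b': at 7
pos 5 'b': at 8  → match P1@[0:5],P4@[1:5]
pos 6 'a': at 16 (via fail)
pos 7 'c': at 1 (via fail)
pos 8 'd': at 2  → match P0@[7:8]
pos 9 'b': at 15 (via fail)
pos 10 'a': at 16
pos 11 'a': at 17
pos 12 'c': at 18
pos 13 'a': at 19
pos 14 'd': at 20  → match P3@[9:14]
pos 15 'c': at 1 (via fail)
pos 16 'd': at 2  → match P0@[15:16]
pos 17 'd': at 10 (via fail)
pos 18 'b': at 15 (via fail)
pos 19 'a': at 16
pos 20 'b': at 4 (via fail)
pos 21 'a': at 5
pos 22 'a': at 6
pos 23 'b': at 7
pos 24 'b': at 8  → match P1@[19:24],P4@[20:24]
pos 25 'd': at 9 (via fail)
pos 26 'b': at 15 (via fail)
pos 27 'a': at 16
pos 28 'a': at 17
pos 29 'b': at 21
pos 30 'b': at 22  → match P4@[26:30]
pos 31 'c': at 1 (via fail)
pos 32 'd': at 2  → match P0@[31:32]
pos 33 'd': at 10 (via fail)
pos 34 'c': at 1 (via fail)
pos 35 'b': at 15 (via fail)
pos 36 'a': at 16
pos 37 'a': at 17
pos 38 'c': at 18
pos 39 'a': at 19
pos 40 'd': at 20  → match P3@[35:40]
pos 41 'c': at 1 (via fail)
pos 42 'd': at 2  → match P0@[41:42]
pos 43 'a': at 3 (via fail)
pos 44 'b': at 4
pos 45 'a': at 5
pos 46 'a': at 6
pos 47 'b': at 7
pos 48 'b': at 8  → match P1@[43:48],P4@[44:48]
pos 49 'a': at 16 (via fail)
pos 50 'a': at 17
pos 51 'a': at 3 (via fail)
pos 52 'b': at 4
pos 53 'a': at 5
pos 54 'a': at 6
pos 55 'b': at 7
pos 56 'b': at 8  → match P1@[51:56],P4@[52:56]

Result: [[5,1],[5,4],[8,0],[14,3],[16,0],[24,1],[24,4],[30,4],[32,0],[40,3],[42,0],[48,1],[48,4],[56,1],[56,4]]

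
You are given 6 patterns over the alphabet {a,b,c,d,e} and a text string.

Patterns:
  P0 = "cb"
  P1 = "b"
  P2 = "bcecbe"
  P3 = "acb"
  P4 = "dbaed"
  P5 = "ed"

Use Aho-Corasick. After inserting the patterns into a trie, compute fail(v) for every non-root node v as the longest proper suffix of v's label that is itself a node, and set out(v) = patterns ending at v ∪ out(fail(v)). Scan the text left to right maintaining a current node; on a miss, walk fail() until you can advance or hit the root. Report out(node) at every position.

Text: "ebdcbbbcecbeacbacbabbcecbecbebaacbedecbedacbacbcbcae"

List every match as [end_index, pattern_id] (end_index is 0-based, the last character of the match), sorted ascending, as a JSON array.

Build:
Trie nodes:
  0='ε' goto a→9 b→3 c→1 d→12 e→17
  1='c' goto b→2
  2='cb' goto ·  [P0 ends]
  3='b' goto c→4  [P1 ends]
  4='bc' goto e→5
  5='bce' goto c→6
  6='bcec' goto b→7
  7='bcecb' goto e→8
  8='bcecbe' goto ·  [P2 ends]
  9='a' goto c→10
  10='ac' goto b→11
  11='acb' goto ·  [P3 ends]
  12='d' goto b→13
  13='db' goto a→14
  14='dba' goto e→15
  15='dbae' goto d→16
  16='dbaed' goto ·  [P4 ends]
  17='e' goto d→18
  18='ed' goto ·  [P5 ends]

BFS fail/out derivation:
  fail(1) 'c': from fail(0)=0 chase 'c': 0 ⇒ 0;  out=∅∪out(0)=∅
  fail(3) 'b': from fail(0)=0 chase 'b': 0 ⇒ 0;  out={1}∪out(0)={1}
  fail(9) 'a': from fail(0)=0 chase 'a': 0 ⇒ 0;  out=∅∪out(0)=∅
  fail(12) 'd': from fail(0)=0 chase 'd': 0 ⇒ 0;  out=∅∪out(0)=∅
  fail(17) 'e': from fail(0)=0 chase 'e': 0 ⇒ 0;  out=∅∪out(0)=∅
  fail(2) 'cb': from fail(1)=0 chase 'b': 0 ⇒ 3;  out={0}∪out(3)={0,1}
  fail(4) 'bc': from fail(3)=0 chase 'c': 0 ⇒ 1;  out=∅∪out(1)=∅
  fail(10) 'ac': from fail(9)=0 chase 'c': 0 ⇒ 1;  out=∅∪out(1)=∅
  fail(13) 'db': from fail(12)=0 chase 'b': 0 ⇒ 3;  out=∅∪out(3)={1}
  fail(18) 'ed': from fail(17)=0 chase 'd': 0 ⇒ 12;  out={5}∪out(12)={5}
  fail(5) 'bce': from fail(4)=1 chase 'e': 1→0 ⇒ 17;  out=∅∪out(17)=∅
  fail(11) 'acb': from fail(10)=1 chase 'b': 1 ⇒ 2;  out={3}∪out(2)={0,1,3}
  fail(14) 'dba': from fail(13)=3 chase 'a': 3→0 ⇒ 9;  out=∅∪out(9)=∅
  fail(6) 'bcec': from fail(5)=17 chase 'c': 17→0 ⇒ 1;  out=∅∪out(1)=∅
  fail(15) 'dbae': from fail(14)=9 chase 'e': 9→0 ⇒ 17;  out=∅∪out(17)=∅
  fail(7) 'bcecb': from fail(6)=1 chase 'b': 1 ⇒ 2;  out=∅∪out(2)={0,1}
  fail(16) 'dbaed': from fail(15)=17 chase 'd': 17 ⇒ 18;  out={4}∪out(18)={4,5}
  fail(8) 'bcecbe': from fail(7)=2 chase 'e': 2→3→0 ⇒ 17;  out={2}∪out(17)={2}

Scan:
pos 0 'e': at 17
pos 1 'b': at 3 (fail-walked)  emit P1@[1:1]
pos 2 'd': at 12 (fail-walked)
pos 3 'c': at 1 (fail-walked)
pos 4 'b': at 2  emit P0@[3:4],P1@[4:4]
pos 5 'b': at 3 (fail-walked)  emit P1@[5:5]
pos 6 'b': at 3 (fail-walked)  emit P1@[6:6]
pos 7 'c': at 4
pos 8 'e': at 5
pos 9 'c': at 6
pos 10 'b': at 7  emit P0@[9:10],P1@[10:10]
pos 11 'e': at 8  emit P2@[6:11]
pos 12 'a': at 9 (fail-walked)
pos 13 'c': at 10
pos 14 'b': at 11  emit P0@[13:14],P1@[14:14],P3@[12:14]
pos 15 'a': at 9 (fail-walked)
pos 16 'c': at 10
pos 17 'b': at 11  emit P0@[16:17],P1@[17:17],P3@[15:17]
pos 18 'a': at 9 (fail-walked)
pos 19 'b': at 3 (fail-walked)  emit P1@[19:19]
pos 20 'b': at 3 (fail-walked)  emit P1@[20:20]
pos 21 'c': at 4
pos 22 'e': at 5
pos 23 'c': at 6
pos 24 'b': at 7  emit P0@[23:24],P1@[24:24]
pos 25 'e': at 8  emit P2@[20:25]
pos 26 'c': at 1 (fail-walked)
pos 27 'b': at 2  emit P0@[26:27],P1@[27:27]
pos 28 'e': at 17 (fail-walked)
pos 29 'b': at 3 (fail-walked)  emit P1@[29:29]
pos 30 'a': at 9 (fail-walked)
pos 31 'a': at 9 (fail-walked)
pos 32 'c': at 10
pos 33 'b': at 11  emit P0@[32:33],P1@[33:33],P3@[31:33]
pos 34 'e': at 17 (fail-walked)
pos 35 'd': at 18  emit P5@[34:35]
pos 36 'e': at 17 (fail-walked)
pos 37 'c': at 1 (fail-walked)
pos 38 'b': at 2  emit P0@[37:38],P1@[38:38]
pos 39 'e': at 17 (fail-walked)
pos 40 'd': at 18  emit P5@[39:40]
pos 41 'a': at 9 (fail-walked)
pos 42 'c': at 10
pos 43 'b': at 11  emit P0@[42:43],P1@[43:43],P3@[41:43]
pos 44 'a': at 9 (fail-walked)
pos 45 'c': at 10
pos 46 'b': at 11  emit P0@[45:46],P1@[46:46],P3@[44:46]
pos 47 'c': at 4 (fail-walked)
pos 48 'b': at 2 (fail-walked)  emit P0@[47:48],P1@[48:48]
pos 49 'c': at 4 (fail-walked)
pos 50 'a': at 9 (fail-walked)
pos 51 'e': at 17 (fail-walked)

Matches: [[1,1],[4,0],[4,1],[5,1],[6,1],[10,0],[10,1],[11,2],[14,0],[14,1],[14,3],[17,0],[17,1],[17,3],[19,1],[20,1],[24,0],[24,1],[25,2],[27,0],[27,1],[29,1],[33,0],[33,1],[33,3],[35,5],[38,0],[38,1],[40,5],[43,0],[43,1],[43,3],[46,0],[46,1],[46,3],[48,0],[48,1]]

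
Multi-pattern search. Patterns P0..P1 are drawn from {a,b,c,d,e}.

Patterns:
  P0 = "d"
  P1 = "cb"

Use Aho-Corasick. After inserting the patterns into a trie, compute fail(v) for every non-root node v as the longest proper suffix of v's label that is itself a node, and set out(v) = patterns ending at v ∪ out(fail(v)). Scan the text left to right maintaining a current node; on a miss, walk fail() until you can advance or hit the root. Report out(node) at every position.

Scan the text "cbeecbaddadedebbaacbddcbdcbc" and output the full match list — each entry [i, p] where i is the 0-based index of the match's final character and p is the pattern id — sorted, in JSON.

Build automaton:
Trie (insert patterns):
  0='ε' goto c→2 d→1
  1='d' goto ·  [P0 ends]
  2='c' goto b→3
  3='cb' goto ·  [P1 ends]

Failure links (BFS by depth):
  n1('d'): parent n0 fail=0; on 'd' 0 → fail=0;  out {0}∪∅={0}
  n2('c'): parent n0 fail=0; on 'c' 0 → fail=0;  out ∅∪∅=∅
  n3('cb'): parent n2 fail=0; on 'b' 0 → fail=0;  out {1}∪∅={1}

Run:
i=0 'c': node 0→2
i=1 'b': node 2→3  → match P1@[0:1]
i=2 'e': node 3→0 ·f
i=3 'e': node 0→0
i=4 'c': node 0→2
i=5 'b': node 2→3  → match P1@[4:5]
i=6 'a': node 3→0 ·f
i=7 'd': node 0→1  → match P0@[7:7]
i=8 'd': node 1→1 ·f  → match P0@[8:8]
i=9 'a': node 1→0 ·f
i=10 'd': node 0→1  → match P0@[10:10]
i=11 'e': node 1→0 ·f
i=12 'd': node 0→1  → match P0@[12:12]
i=13 'e': node 1→0 ·f
i=14 'b': node 0→0
i=15 'b': node 0→0
i=16 'a': node 0→0
i=17 'a': node 0→0
i=18 'c': node 0→2
i=19 'b': node 2→3  → match P1@[18:19]
i=20 'd': node 3→1 ·f  → match P0@[20:20]
i=21 'd': node 1→1 ·f  → match P0@[21:21]
i=22 'c': node 1→2 ·f
i=23 'b': node 2→3  → match P1@[22:23]
i=24 'd': node 3→1 ·f  → match P0@[24:24]
i=25 'c': node 1→2 ·f
i=26 'b': node 2→3  → match P1@[25:26]
i=27 'c': node 3→2 ·f

Matches: [[1,1],[5,1],[7,0],[8,0],[10,0],[12,0],[19,1],[20,0],[21,0],[23,1],[24,0],[26,1]]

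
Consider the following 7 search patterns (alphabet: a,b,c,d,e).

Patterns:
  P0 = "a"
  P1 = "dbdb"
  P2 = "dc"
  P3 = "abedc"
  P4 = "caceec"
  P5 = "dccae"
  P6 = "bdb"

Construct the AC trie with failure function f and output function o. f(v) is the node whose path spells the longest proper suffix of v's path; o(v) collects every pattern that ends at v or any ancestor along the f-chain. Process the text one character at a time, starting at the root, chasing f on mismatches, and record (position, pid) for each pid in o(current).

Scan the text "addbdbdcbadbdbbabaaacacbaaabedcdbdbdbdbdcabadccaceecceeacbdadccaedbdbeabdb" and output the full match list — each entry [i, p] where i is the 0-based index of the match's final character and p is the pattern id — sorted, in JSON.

Build:
Trie (insert patterns):
  0='ε' goto a→1 b→20 c→11 d→2
  1='a' goto b→7  [P0 ends]
  2='d' goto b→3 c→6
  3='db' goto d→4
  4='dbd' goto b→5
  5='dbdb' goto ·  [P1 ends]
  6='dc' goto c→17  [P2 ends]
  7='ab' goto e→8
  8='abe' goto d→9
  9='abed' goto c→10
  10='abedc' goto ·  [P3 ends]
  11='c' goto a→12
  12='ca' goto c→13
  13='cac' goto e→14
  14='cace' goto e→15
  15='cacee' goto c→16
  16='caceec' goto ·  [P4 ends]
  17='dcc' goto a→18
  18='dcca' goto e→19
  19='dccae' goto ·  [P5 ends]
  20='b' goto d→21
  21='bd' goto b→22
  22='bdb' goto ·  [P6 ends]

Failure links (BFS by depth):
  fail(1) 'a': from fail(0)=0 chase 'a': 0 ⇒ 0;  out={0}∪out(0)={0}
  fail(2) 'd': from fail(0)=0 chase 'd': 0 ⇒ 0;  out=∅∪out(0)=∅
  fail(11) 'c': from fail(0)=0 chase 'c': 0 ⇒ 0;  out=∅∪out(0)=∅
  fail(20) 'b': from fail(0)=0 chase 'b': 0 ⇒ 0;  out=∅∪out(0)=∅
  fail(3) 'db': from fail(2)=0 chase 'b': 0 ⇒ 20;  out=∅∪out(20)=∅
  fail(6) 'dc': from fail(2)=0 chase 'c': 0 ⇒ 11;  out={2}∪out(11)={2}
  fail(7) 'ab': from fail(1)=0 chase 'b': 0 ⇒ 20;  out=∅∪out(20)=∅
  fail(12) 'ca': from fail(11)=0 chase 'a': 0 ⇒ 1;  out=∅∪out(1)={0}
  fail(21) 'bd': from fail(20)=0 chase 'd': 0 ⇒ 2;  out=∅∪out(2)=∅
  fail(4) 'dbd': from fail(3)=20 chase 'd': 20 ⇒ 21;  out=∅∪out(21)=∅
  fail(8) 'abe': from fail(7)=20 chase 'e': 20→0 ⇒ 0;  out=∅∪out(0)=∅
  fail(13) 'cac': from fail(12)=1 chase 'c': 1→0 ⇒ 11;  out=∅∪out(11)=∅
  fail(17) 'dcc': from fail(6)=11 chase 'c': 11→0 ⇒ 11;  out=∅∪out(11)=∅
  fail(22) 'bdb': from fail(21)=2 chase 'b': 2 ⇒ 3;  out={6}∪out(3)={6}
  fail(5) 'dbdb': from fail(4)=21 chase 'b': 21 ⇒ 22;  out={1}∪out(22)={1,6}
  fail(9) 'abed': from fail(8)=0 chase 'd': 0 ⇒ 2;  out=∅∪out(2)=∅
  fail(14) 'cace': from fail(13)=11 chase 'e': 11→0 ⇒ 0;  out=∅∪out(0)=∅
  fail(18) 'dcca': from fail(17)=11 chase 'a': 11 ⇒ 12;  out=∅∪out(12)={0}
  fail(10) 'abedc': from fail(9)=2 chase 'c': 2 ⇒ 6;  out={3}∪out(6)={2,3}
  fail(15) 'cacee': from fail(14)=0 chase 'e': 0 ⇒ 0;  out=∅∪out(0)=∅
  fail(19) 'dccae': from fail(18)=12 chase 'e': 12→1→0 ⇒ 0;  out={5}∪out(0)={5}
  fail(16) 'caceec': from fail(15)=0 chase 'c': 0 ⇒ 11;  out={4}∪out(11)={4}

Scan:
pos 0 'a': at 1  → match P0@[0:0]
pos 1 'd': at 2 (via fail)
pos 2 'd': at 2 (via fail)
pos 3 'b': at 3
pos 4 'd': at 4
pos 5 'b': at 5  → match P1@[2:5],P6@[3:5]
pos 6 'd': at 4 (via fail)
pos 7 'c': at 6 (via fail)  → match P2@[6:7]
pos 8 'b': at 20 (via fail)
pos 9 'a': at 1 (via fail)  → match P0@[9:9]
pos 10 'd': at 2 (via fail)
pos 11 'b': at 3
pos 12 'd': at 4
pos 13 'b': at 5  → match P1@[10:13],P6@[11:13]
pos 14 'b': at 20 (via fail)
pos 15 'a': at 1 (via fail)  → match P0@[15:15]
pos 16 'b': at 7
pos 17 'a': at 1 (via fail)  → match P0@[17:17]
pos 18 'a': at 1 (via fail)  → match P0@[18:18]
pos 19 'a': at 1 (via fail)  → match P0@[19:19]
pos 20 'c': at 11 (via fail)
pos 21 'a': at 12  → match P0@[21:21]
pos 22 'c': at 13
pos 23 'b': at 20 (via fail)
pos 24 'a': at 1 (via fail)  → match P0@[24:24]
pos 25 'a': at 1 (via fail)  → match P0@[25:25]
pos 26 'a': at 1 (via fail)  → match P0@[26:26]
pos 27 'b': at 7
pos 28 'e': at 8
pos 29 'd': at 9
pos 30 'c': at 10  → match P2@[29:30],P3@[26:30]
pos 31 'd': at 2 (via fail)
pos 32 'b': at 3
pos 33 'd': at 4
pos 34 'b': at 5  → match P1@[31:34],P6@[32:34]
pos 35 'd': at 4 (via fail)
pos 36 'b': at 5  → match P1@[33:36],P6@[34:36]
pos 37 'd': at 4 (via fail)
pos 38 'b': at 5  → match P1@[35:38],P6@[36:38]
pos 39 'd': at 4 (via fail)
pos 40 'c': at 6 (via fail)  → match P2@[39:40]
pos 41 'a': at 12 (via fail)  → match P0@[41:41]
pos 42 'b': at 7 (via fail)
pos 43 'a': at 1 (via fail)  → match P0@[43:43]
pos 44 'd': at 2 (via fail)
pos 45 'c': at 6  → match P2@[44:45]
pos 46 'c': at 17
pos 47 'a': at 18  → match P0@[47:47]
pos 48 'c': at 13 (via fail)
pos 49 'e': at 14
pos 50 'e': at 15
pos 51 'c': at 16  → match P4@[46:51]
pos 52 'c': at 11 (via fail)
pos 53 'e': at 0 (via fail)
pos 54 'e': at 0
pos 55 'a': at 1  → match P0@[55:55]
pos 56 'c': at 11 (via fail)
pos 57 'b': at 20 (via fail)
pos 58 'd': at 21
pos 59 'a': at 1 (via fail)  → match P0@[59:59]
pos 60 'd': at 2 (via fail)
pos 61 'c': at 6  → match P2@[60:61]
pos 62 'c': at 17
pos 63 'a': at 18  → match P0@[63:63]
pos 64 'e': at 19  → match P5@[60:64]
pos 65 'd': at 2 (via fail)
pos 66 'b': at 3
pos 67 'd': at 4
pos 68 'b': at 5  → match P1@[65:68],P6@[66:68]
pos 69 'e': at 0 (via fail)
pos 70 'a': at 1  → match P0@[70:70]
pos 71 'b': at 7
pos 72 'd': at 21 (via fail)
pos 73 'b': at 22  → match P6@[71:73]

Matches: [[0,0],[5,1],[5,6],[7,2],[9,0],[13,1],[13,6],[15,0],[17,0],[18,0],[19,0],[21,0],[24,0],[25,0],[26,0],[30,2],[30,3],[34,1],[34,6],[36,1],[36,6],[38,1],[38,6],[40,2],[41,0],[43,0],[45,2],[47,0],[51,4],[55,0],[59,0],[61,2],[63,0],[64,5],[68,1],[68,6],[70,0],[73,6]]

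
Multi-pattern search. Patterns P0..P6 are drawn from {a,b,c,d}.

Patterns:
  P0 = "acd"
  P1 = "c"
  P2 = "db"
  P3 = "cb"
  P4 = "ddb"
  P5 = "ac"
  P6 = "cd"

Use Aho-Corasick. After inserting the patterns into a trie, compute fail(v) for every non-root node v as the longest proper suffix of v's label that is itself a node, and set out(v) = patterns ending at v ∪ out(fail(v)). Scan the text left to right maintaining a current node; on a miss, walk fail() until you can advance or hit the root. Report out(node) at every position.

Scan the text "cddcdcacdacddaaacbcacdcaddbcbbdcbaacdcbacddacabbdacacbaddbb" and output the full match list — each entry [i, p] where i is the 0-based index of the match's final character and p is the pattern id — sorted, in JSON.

Construct AC machine:
Trie nodes:
  0='ε' goto a→1 c→4 d→5
  1='a' goto c→2
  2='ac' goto d→3  [P5 ends]
  3='acd' goto ·  [P0 ends]
  4='c' goto b→7 d→10  [P1 ends]
  5='d' goto b→6 d→8
  6='db' goto ·  [P2 ends]
  7='cb' goto ·  [P3 ends]
  8='dd' goto b→9
  9='ddb' goto ·  [P4 ends]
  10='cd' goto ·  [P6 ends]

Failure links (BFS by depth):
  fail(1) 'a': from fail(0)=0 chase 'a': 0 ⇒ 0;  out=∅∪out(0)=∅
  fail(4) 'c': from fail(0)=0 chase 'c': 0 ⇒ 0;  out={1}∪out(0)={1}
  fail(5) 'd': from fail(0)=0 chase 'd': 0 ⇒ 0;  out=∅∪out(0)=∅
  fail(2) 'ac': from fail(1)=0 chase 'c': 0 ⇒ 4;  out={5}∪out(4)={1,5}
  fail(6) 'db': from fail(5)=0 chase 'b': 0 ⇒ 0;  out={2}∪out(0)={2}
  fail(7) 'cb': from fail(4)=0 chase 'b': 0 ⇒ 0;  out={3}∪out(0)={3}
  fail(8) 'dd': from fail(5)=0 chase 'd': 0 ⇒ 5;  out=∅∪out(5)=∅
  fail(10) 'cd': from fail(4)=0 chase 'd': 0 ⇒ 5;  out={6}∪out(5)={6}
  fail(3) 'acd': from fail(2)=4 chase 'd': 4 ⇒ 10;  out={0}∪out(10)={0,6}
  fail(9) 'ddb': from fail(8)=5 chase 'b': 5 ⇒ 6;  out={4}∪out(6)={2,4}

Run:
[0] read 'c'  n0⇒n4  → match P1@[0:0]
[1] read 'd'  n4⇒n10  → match P6@[0:1]
[2] read 'd'  n10⇒n8 (via fail)
[3] read 'c'  n8⇒n4 (via fail)  → match P1@[3:3]
[4] read 'd'  n4⇒n10  → match P6@[3:4]
[5] read 'c'  n10⇒n4 (via fail)  → match P1@[5:5]
[6] read 'a'  n4⇒n1 (via fail)
[7] read 'c'  n1⇒n2  → match P1@[7:7],P5@[6:7]
[8] read 'd'  n2⇒n3  → match P0@[6:8],P6@[7:8]
[9] read 'a'  n3⇒n1 (via fail)
[10] read 'c'  n1⇒n2  → match P1@[10:10],P5@[9:10]
[11] read 'd'  n2⇒n3  → match P0@[9:11],P6@[10:11]
[12] read 'd'  n3⇒n8 (via fail)
[13] read 'a'  n8⇒n1 (via fail)
[14] read 'a'  n1⇒n1 (via fail)
[15] read 'a'  n1⇒n1 (via fail)
[16] read 'c'  n1⇒n2  → match P1@[16:16],P5@[15:16]
[17] read 'b'  n2⇒n7 (via fail)  → match P3@[16:17]
[18] read 'c'  n7⇒n4 (via fail)  → match P1@[18:18]
[19] read 'a'  n4⇒n1 (via fail)
[20] read 'c'  n1⇒n2  → match P1@[20:20],P5@[19:20]
[21] read 'd'  n2⇒n3  → match P0@[19:21],P6@[20:21]
[22] read 'c'  n3⇒n4 (via fail)  → match P1@[22:22]
[23] read 'a'  n4⇒n1 (via fail)
[24] read 'd'  n1⇒n5 (via fail)
[25] read 'd'  n5⇒n8
[26] read 'b'  n8⇒n9  → match P2@[25:26],P4@[24:26]
[27] read 'c'  n9⇒n4 (via fail)  → match P1@[27:27]
[28] read 'b'  n4⇒n7  → match P3@[27:28]
[29] read 'b'  n7⇒n0 (via fail)
[30] read 'd'  n0⇒n5
[31] read 'c'  n5⇒n4 (via fail)  → match P1@[31:31]
[32] read 'b'  n4⇒n7  → match P3@[31:32]
[33] read 'a'  n7⇒n1 (via fail)
[34] read 'a'  n1⇒n1 (via fail)
[35] read 'c'  n1⇒n2  → match P1@[35:35],P5@[34:35]
[36] read 'd'  n2⇒n3  → match P0@[34:36],P6@[35:36]
[37] read 'c'  n3⇒n4 (via fail)  → match P1@[37:37]
[38] read 'b'  n4⇒n7  → match P3@[37:38]
[39] read 'a'  n7⇒n1 (via fail)
[40] read 'c'  n1⇒n2  → match P1@[40:40],P5@[39:40]
[41] read 'd'  n2⇒n3  → match P0@[39:41],P6@[40:41]
[42] read 'd'  n3⇒n8 (via fail)
[43] read 'a'  n8⇒n1 (via fail)
[44] read 'c'  n1⇒n2  → match P1@[44:44],P5@[43:44]
[45] read 'a'  n2⇒n1 (via fail)
[46] read 'b'  n1⇒n0 (via fail)
[47] read 'b'  n0⇒n0
[48] read 'd'  n0⇒n5
[49] read 'a'  n5⇒n1 (via fail)
[50] read 'c'  n1⇒n2  → match P1@[50:50],P5@[49:50]
[51] read 'a'  n2⇒n1 (via fail)
[52] read 'c'  n1⇒n2  → match P1@[52:52],P5@[51:52]
[53] read 'b'  n2⇒n7 (via fail)  → match P3@[52:53]
[54] read 'a'  n7⇒n1 (via fail)
[55] read 'd'  n1⇒n5 (via fail)
[56] read 'd'  n5⇒n8
[57] read 'b'  n8⇒n9  → match P2@[56:57],P4@[55:57]
[58] read 'b'  n9⇒n0 (via fail)

Matches: [[0,1],[1,6],[3,1],[4,6],[5,1],[7,1],[7,5],[8,0],[8,6],[10,1],[10,5],[11,0],[11,6],[16,1],[16,5],[17,3],[18,1],[20,1],[20,5],[21,0],[21,6],[22,1],[26,2],[26,4],[27,1],[28,3],[31,1],[32,3],[35,1],[35,5],[36,0],[36,6],[37,1],[38,3],[40,1],[40,5],[41,0],[41,6],[44,1],[44,5],[50,1],[50,5],[52,1],[52,5],[53,3],[57,2],[57,4]]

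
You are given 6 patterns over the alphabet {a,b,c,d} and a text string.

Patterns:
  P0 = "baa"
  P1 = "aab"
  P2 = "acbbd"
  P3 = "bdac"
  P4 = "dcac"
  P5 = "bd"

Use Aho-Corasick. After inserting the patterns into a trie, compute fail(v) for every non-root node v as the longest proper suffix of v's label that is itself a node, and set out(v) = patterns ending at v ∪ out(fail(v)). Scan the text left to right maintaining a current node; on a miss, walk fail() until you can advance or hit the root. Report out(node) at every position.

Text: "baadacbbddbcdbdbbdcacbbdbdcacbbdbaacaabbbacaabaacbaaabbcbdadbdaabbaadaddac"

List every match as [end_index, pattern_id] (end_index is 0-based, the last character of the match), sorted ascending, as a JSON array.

Build:
Trie (insert patterns):
  n0 'ε': a→4 b→1 d→14
  n1 'b': a→2 d→11
  n2 'ba': a→3
  n3 'baa': ·  ←P0
  n4 'a': a→5 c→7
  n5 'aa': b→6
  n6 'aab': ·  ←P1
  n7 'ac': b→8
  n8 'acb': b→9
  n9 'acbb': d→10
  n10 'acbbd': ·  ←P2
  n11 'bd': a→12  ←P5
  n12 'bda': c→13
  n13 'bdac': ·  ←P3
  n14 'd': c→15
  n15 'dc': a→16
  n16 'dca': c→17
  n17 'dcac': ·  ←P4

Failure links (BFS by depth):
  n1('b'): parent n0 fail=0; on 'b' 0 → fail=0;  out ∅∪∅=∅
  n4('a'): parent n0 fail=0; on 'a' 0 → fail=0;  out ∅∪∅=∅
  n14('d'): parent n0 fail=0; on 'd' 0 → fail=0;  out ∅∪∅=∅
  n2('ba'): parent n1 fail=0; on 'a' 0 → fail=4;  out ∅∪∅=∅
  n5('aa'): parent n4 fail=0; on 'a' 0 → fail=4;  out ∅∪∅=∅
  n7('ac'): parent n4 fail=0; on 'c' 0 → fail=0;  out ∅∪∅=∅
  n11('bd'): parent n1 fail=0; on 'd' 0 → fail=14;  out {5}∪∅={5}
  n15('dc'): parent n14 fail=0; on 'c' 0 → fail=0;  out ∅∪∅=∅
  n3('baa'): parent n2 fail=4; on 'a' 4 → fail=5;  out {0}∪∅={0}
  n6('aab'): parent n5 fail=4; on 'b' 4→0 → fail=1;  out {1}∪∅={1}
  n8('acb'): parent n7 fail=0; on 'b' 0 → fail=1;  out ∅∪∅=∅
  n12('bda'): parent n11 fail=14; on 'a' 14→0 → fail=4;  out ∅∪∅=∅
  n16('dca'): parent n15 fail=0; on 'a' 0 → fail=4;  out ∅∪∅=∅
  n9('acbb'): parent n8 fail=1; on 'b' 1→0 → fail=1;  out ∅∪∅=∅
  n13('bdac'): parent n12 fail=4; on 'c' 4 → fail=7;  out {3}∪∅={3}
  n17('dcac'): parent n16 fail=4; on 'c' 4 → fail=7;  out {4}∪∅={4}
  n10('acbbd'): parent n9 fail=1; on 'd' 1 → fail=11;  out {2}∪{5}={2,5}

Text stream:
i=0 'b': node 0→1
i=1 'a': node 1→2
i=2 'a': node 2→3  → match P0@[0:2]
i=3 'd': node 3→14 (via fail)
i=4 'a': node 14→4 (via fail)
i=5 'c': node 4→7
i=6 'b': node 7→8
i=7 'b': node 8→9
i=8 'd': node 9→10  → match P2@[4:8],P5@[7:8]
i=9 'd': node 10→14 (via fail)
i=10 'b': node 14→1 (via fail)
i=11 'c': node 1→0 (via fail)
i=12 'd': node 0→14
i=13 'b': node 14→1 (via fail)
i=14 'd': node 1→11  → match P5@[13:14]
i=15 'b': node 11→1 (via fail)
i=16 'b': node 1→1 (via fail)
i=17 'd': node 1→11  → match P5@[16:17]
i=18 'c': node 11→15 (via fail)
i=19 'a': node 15→16
i=20 'c': node 16→17  → match P4@[17:20]
i=21 'b': node 17→8 (via fail)
i=22 'b': node 8→9
i=23 'd': node 9→10  → match P2@[19:23],P5@[22:23]
i=24 'b': node 10→1 (via fail)
i=25 'd': node 1→11  → match P5@[24:25]
i=26 'c': node 11→15 (via fail)
i=27 'a': node 15→16
i=28 'c': node 16→17  → match P4@[25:28]
i=29 'b': node 17→8 (via fail)
i=30 'b': node 8→9
i=31 'd': node 9→10  → match P2@[27:31],P5@[30:31]
i=32 'b': node 10→1 (via fail)
i=33 'a': node 1→2
i=34 'a': node 2→3  → match P0@[32:34]
i=35 'c': node 3→7 (via fail)
i=36 'a': node 7→4 (via fail)
i=37 'a': node 4→5
i=38 'b': node 5→6  → match P1@[36:38]
i=39 'b': node 6→1 (via fail)
i=40 'b': node 1→1 (via fail)
i=41 'a': node 1→2
i=42 'c': node 2→7 (via fail)
i=43 'a': node 7→4 (via fail)
i=44 'a': node 4→5
i=45 'b': node 5→6  → match P1@[43:45]
i=46 'a': node 6→2 (via fail)
i=47 'a': node 2→3  → match P0@[45:47]
i=48 'c': node 3→7 (via fail)
i=49 'b': node 7→8
i=50 'a': node 8→2 (via fail)
i=51 'a': node 2→3  → match P0@[49:51]
i=52 'a': node 3→5 (via fail)
i=53 'b': node 5→6  → match P1@[51:53]
i=54 'b': node 6→1 (via fail)
i=55 'c': node 1→0 (via fail)
i=56 'b': node 0→1
i=57 'd': node 1→11  → match P5@[56:57]
i=58 'a': node 11→12
i=59 'd': node 12→14 (via fail)
i=60 'b': node 14→1 (via fail)
i=61 'd': node 1→11  → match P5@[60:61]
i=62 'a': node 11→12
i=63 'a': node 12→5 (via fail)
i=64 'b': node 5→6  → match P1@[62:64]
i=65 'b': node 6→1 (via fail)
i=66 'a': node 1→2
i=67 'a': node 2→3  → match P0@[65:67]
i=68 'd': node 3→14 (via fail)
i=69 'a': node 14→4 (via fail)
i=70 'd': node 4→14 (via fail)
i=71 'd': node 14→14 (via fail)
i=72 'a': node 14→4 (via fail)
i=73 'c': node 4→7

Matches: [[2,0],[8,2],[8,5],[14,5],[17,5],[20,4],[23,2],[23,5],[25,5],[28,4],[31,2],[31,5],[34,0],[38,1],[45,1],[47,0],[51,0],[53,1],[57,5],[61,5],[64,1],[67,0]]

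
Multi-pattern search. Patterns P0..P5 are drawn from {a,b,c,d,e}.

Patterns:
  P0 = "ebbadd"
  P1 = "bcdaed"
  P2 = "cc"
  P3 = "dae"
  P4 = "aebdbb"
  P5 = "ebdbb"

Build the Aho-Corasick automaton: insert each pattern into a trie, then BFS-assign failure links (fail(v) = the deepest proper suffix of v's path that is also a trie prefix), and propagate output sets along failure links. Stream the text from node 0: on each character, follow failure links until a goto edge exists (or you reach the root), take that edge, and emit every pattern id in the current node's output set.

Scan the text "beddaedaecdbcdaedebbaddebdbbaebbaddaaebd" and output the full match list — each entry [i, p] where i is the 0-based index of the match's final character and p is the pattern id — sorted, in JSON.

Construct AC machine:
Trie nodes:
  n0 'ε': a→18 b→7 c→13 d→15 e→1
  n1 'e': b→2
  n2 'eb': b→3 d→24
  n3 'ebb': a→4
  n4 'ebba': d→5
  n5 'ebbad': d→6
  n6 'ebbadd': ·  [P0 ends]
  n7 'b': c→8
  n8 'bc': d→9
  n9 'bcd': a→10
  n10 'bcda': e→11
  n11 'bcdae': d→12
  n12 'bcdaed': ·  [P1 ends]
  n13 'c': c→14
  n14 'cc': ·  [P2 ends]
  n15 'd': a→16
  n16 'da': e→17
  n17 'dae': ·  [P3 ends]
  n18 'a': e→19
  n19 'ae': b→20
  n20 'aeb': d→21
  n21 'aebd': b→22
  n22 'aebdb': b→23
  n23 'aebdbb': ·  [P4 ends]
  n24 'ebd': b→25
  n25 'ebdb': b→26
  n26 'ebdbb': ·  [P5 ends]

Failure links (BFS by depth):
  n1('e'): parent n0 fail=0; on 'e' 0 → fail=0;  out ∅∪∅=∅
  n7('b'): parent n0 fail=0; on 'b' 0 → fail=0;  out ∅∪∅=∅
  n13('c'): parent n0 fail=0; on 'c' 0 → fail=0;  out ∅∪∅=∅
  n15('d'): parent n0 fail=0; on 'd' 0 → fail=0;  out ∅∪∅=∅
  n18('a'): parent n0 fail=0; on 'a' 0 → fail=0;  out ∅∪∅=∅
  n2('eb'): parent n1 fail=0; on 'b' 0 → fail=7;  out ∅∪∅=∅
  n8('bc'): parent n7 fail=0; on 'c' 0 → fail=13;  out ∅∪∅=∅
  n14('cc'): parent n13 fail=0; on 'c' 0 → fail=13;  out {2}∪∅={2}
  n16('da'): parent n15 fail=0; on 'a' 0 → fail=18;  out ∅∪∅=∅
  n19('ae'): parent n18 fail=0; on 'e' 0 → fail=1;  out ∅∪∅=∅
  n3('ebb'): parent n2 fail=7; on 'b' 7→0 → fail=7;  out ∅∪∅=∅
  n9('bcd'): parent n8 fail=13; on 'd' 13→0 → fail=15;  out ∅∪∅=∅
  n17('dae'): parent n16 fail=18; on 'e' 18 → fail=19;  out {3}∪∅={3}
  n20('aeb'): parent n19 fail=1; on 'b' 1 → fail=2;  out ∅∪∅=∅
  n24('ebd'): parent n2 fail=7; on 'd' 7→0 → fail=15;  out ∅∪∅=∅
  n4('ebba'): parent n3 fail=7; on 'a' 7→0 → fail=18;  out ∅∪∅=∅
  n10('bcda'): parent n9 fail=15; on 'a' 15 → fail=16;  out ∅∪∅=∅
  n21('aebd'): parent n20 fail=2; on 'd' 2 → fail=24;  out ∅∪∅=∅
  n25('ebdb'): parent n24 fail=15; on 'b' 15→0 → fail=7;  out ∅∪∅=∅
  n5('ebbad'): parent n4 fail=18; on 'd' 18→0 → fail=15;  out ∅∪∅=∅
  n11('bcdae'): parent n10 fail=16; on 'e' 16 → fail=17;  out ∅∪{3}={3}
  n22('aebdb'): parent n21 fail=24; on 'b' 24 → fail=25;  out ∅∪∅=∅
  n26('ebdbb'): parent n25 fail=7; on 'b' 7→0 → fail=7;  out {5}∪∅={5}
  n6('ebbadd'): parent n5 fail=15; on 'd' 15→0 → fail=15;  out {0}∪∅={0}
  n12('bcdaed'): parent n11 fail=17; on 'd' 17→19→1→0 → fail=15;  out {1}∪∅={1}
  n23('aebdbb'): parent n22 fail=25; on 'b' 25 → fail=26;  out {4}∪{5}={4,5}

Text stream:
[0] read 'b'  n0⇒n7
[1] read 'e'  n7⇒n1 (via fail)
[2] read 'd'  n1⇒n15 (via fail)
[3] read 'd'  n15⇒n15 (via fail)
[4] read 'a'  n15⇒n16
[5] read 'e'  n16⇒n17  → match P3@[3:5]
[6] read 'd'  n17⇒n15 (via fail)
[7] read 'a'  n15⇒n16
[8] read 'e'  n16⇒n17  → match P3@[6:8]
[9] read 'c'  n17⇒n13 (via fail)
[10] read 'd'  n13⇒n15 (via fail)
[11] read 'b'  n15⇒n7 (via fail)
[12] read 'c'  n7⇒n8
[13] read 'd'  n8⇒n9
[14] read 'a'  n9⇒n10
[15] read 'e'  n10⇒n11  → match P3@[13:15]
[16] read 'd'  n11⇒n12  → match P1@[11:16]
[17] read 'e'  n12⇒n1 (via fail)
[18] read 'b'  n1⇒n2
[19] read 'b'  n2⇒n3
[20] read 'a'  n3⇒n4
[21] read 'd'  n4⇒n5
[22] read 'd'  n5⇒n6  → match P0@[17:22]
[23] read 'e'  n6⇒n1 (via fail)
[24] read 'b'  n1⇒n2
[25] read 'd'  n2⇒n24
[26] read 'b'  n24⇒n25
[27] read 'b'  n25⇒n26  → match P5@[23:27]
[28] read 'a'  n26⇒n18 (via fail)
[29] read 'e'  n18⇒n19
[30] read 'b'  n19⇒n20
[31] read 'b'  n20⇒n3 (via fail)
[32] read 'a'  n3⇒n4
[33] read 'd'  n4⇒n5
[34] read 'd'  n5⇒n6  → match P0@[29:34]
[35] read 'a'  n6⇒n16 (via fail)
[36] read 'a'  n16⇒n18 (via fail)
[37] read 'e'  n18⇒n19
[38] read 'b'  n19⇒n20
[39] read 'd'  n20⇒n21

All matches (sorted): [[5,3],[8,3],[15,3],[16,1],[22,0],[27,5],[34,0]]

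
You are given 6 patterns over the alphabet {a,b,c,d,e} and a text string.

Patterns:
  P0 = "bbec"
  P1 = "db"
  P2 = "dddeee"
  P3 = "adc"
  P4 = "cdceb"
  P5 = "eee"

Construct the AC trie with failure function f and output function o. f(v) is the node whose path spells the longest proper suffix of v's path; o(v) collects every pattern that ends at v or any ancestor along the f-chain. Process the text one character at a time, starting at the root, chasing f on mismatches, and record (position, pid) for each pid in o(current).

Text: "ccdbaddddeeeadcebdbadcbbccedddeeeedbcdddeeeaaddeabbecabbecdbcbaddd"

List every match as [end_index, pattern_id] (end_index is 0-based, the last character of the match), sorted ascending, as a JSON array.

Build automaton:
Trie (insert patterns):
  n0 'ε': a→12 b→1 c→15 d→5 e→20
  n1 'b': b→2
  n2 'bb': e→3
  n3 'bbe': c→4
  n4 'bbec': ·  [P0 ends]
  n5 'd': b→6 d→7
  n6 'db': ·  [P1 ends]
  n7 'dd': d→8
  n8 'ddd': e→9
  n9 'ddde': e→10
  n10 'dddee': e→11
  n11 'dddeee': ·  [P2 ends]
  n12 'a': d→13
  n13 'ad': c→14
  n14 'adc': ·  [P3 ends]
  n15 'c': d→16
  n16 'cd': c→17
  n17 'cdc': e→18
  n18 'cdce': b→19
  n19 'cdceb': ·  [P4 ends]
  n20 'e': e→21
  n21 'ee': e→22
  n22 'eee': ·  [P5 ends]

BFS fail/out derivation:
  fail(1) 'b': from fail(0)=0 chase 'b': 0 ⇒ 0;  out=∅∪out(0)=∅
  fail(5) 'd': from fail(0)=0 chase 'd': 0 ⇒ 0;  out=∅∪out(0)=∅
  fail(12) 'a': from fail(0)=0 chase 'a': 0 ⇒ 0;  out=∅∪out(0)=∅
  fail(15) 'c': from fail(0)=0 chase 'c': 0 ⇒ 0;  out=∅∪out(0)=∅
  fail(20) 'e': from fail(0)=0 chase 'e': 0 ⇒ 0;  out=∅∪out(0)=∅
  fail(2) 'bb': from fail(1)=0 chase 'b': 0 ⇒ 1;  out=∅∪out(1)=∅
  fail(6) 'db': from fail(5)=0 chase 'b': 0 ⇒ 1;  out={1}∪out(1)={1}
  fail(7) 'dd': from fail(5)=0 chase 'd': 0 ⇒ 5;  out=∅∪out(5)=∅
  fail(13) 'ad': from fail(12)=0 chase 'd': 0 ⇒ 5;  out=∅∪out(5)=∅
  fail(16) 'cd': from fail(15)=0 chase 'd': 0 ⇒ 5;  out=∅∪out(5)=∅
  fail(21) 'ee': from fail(20)=0 chase 'e': 0 ⇒ 20;  out=∅∪out(20)=∅
  fail(3) 'bbe': from fail(2)=1 chase 'e': 1→0 ⇒ 20;  out=∅∪out(20)=∅
  fail(8) 'ddd': from fail(7)=5 chase 'd': 5 ⇒ 7;  out=∅∪out(7)=∅
  fail(14) 'adc': from fail(13)=5 chase 'c': 5→0 ⇒ 15;  out={3}∪out(15)={3}
  fail(17) 'cdc': from fail(16)=5 chase 'c': 5→0 ⇒ 15;  out=∅∪out(15)=∅
  fail(22) 'eee': from fail(21)=20 chase 'e': 20 ⇒ 21;  out={5}∪out(21)={5}
  fail(4) 'bbec': from fail(3)=20 chase 'c': 20→0 ⇒ 15;  out={0}∪out(15)={0}
  fail(9) 'ddde': from fail(8)=7 chase 'e': 7→5→0 ⇒ 20;  out=∅∪out(20)=∅
  fail(18) 'cdce': from fail(17)=15 chase 'e': 15→0 ⇒ 20;  out=∅∪out(20)=∅
  fail(10) 'dddee': from fail(9)=20 chase 'e': 20 ⇒ 21;  out=∅∪out(21)=∅
  fail(19) 'cdceb': from fail(18)=20 chase 'b': 20→0 ⇒ 1;  out={4}∪out(1)={4}
  fail(11) 'dddeee': from fail(10)=21 chase 'e': 21 ⇒ 22;  out={2}∪out(22)={2,5}

Run:
[0] read 'c'  n0⇒n15
[1] read 'c'  n15⇒n15 (via fail)
[2] read 'd'  n15⇒n16
[3] read 'b'  n16⇒n6 (via fail)  ** P1@[2:3]
[4] read 'a'  n6⇒n12 (via fail)
[5] read 'd'  n12⇒n13
[6] read 'd'  n13⇒n7 (via fail)
[7] read 'd'  n7⇒n8
[8] read 'd'  n8⇒n8 (via fail)
[9] read 'e'  n8⇒n9
[10] read 'e'  n9⇒n10
[11] read 'e'  n10⇒n11  ** P2@[6:11],P5@[9:11]
[12] read 'a'  n11⇒n12 (via fail)
[13] read 'd'  n12⇒n13
[14] read 'c'  n13⇒n14  ** P3@[12:14]
[15] read 'e'  n14⇒n20 (via fail)
[16] read 'b'  n20⇒n1 (via fail)
[17] read 'd'  n1⇒n5 (via fail)
[18] read 'b'  n5⇒n6  ** P1@[17:18]
[19] read 'a'  n6⇒n12 (via fail)
[20] read 'd'  n12⇒n13
[21] read 'c'  n13⇒n14  ** P3@[19:21]
[22] read 'b'  n14⇒n1 (via fail)
[23] read 'b'  n1⇒n2
[24] read 'c'  n2⇒n15 (via fail)
[25] read 'c'  n15⇒n15 (via fail)
[26] read 'e'  n15⇒n20 (via fail)
[27] read 'd'  n20⇒n5 (via fail)
[28] read 'd'  n5⇒n7
[29] read 'd'  n7⇒n8
[30] read 'e'  n8⇒n9
[31] read 'e'  n9⇒n10
[32] read 'e'  n10⇒n11  ** P2@[27:32],P5@[30:32]
[33] read 'e'  n11⇒n22 (via fail)  ** P5@[31:33]
[34] read 'd'  n22⇒n5 (via fail)
[35] read 'b'  n5⇒n6  ** P1@[34:35]
[36] read 'c'  n6⇒n15 (via fail)
[37] read 'd'  n15⇒n16
[38] read 'd'  n16⇒n7 (via fail)
[39] read 'd'  n7⇒n8
[40] read 'e'  n8⇒n9
[41] read 'e'  n9⇒n10
[42] read 'e'  n10⇒n11  ** P2@[37:42],P5@[40:42]
[43] read 'a'  n11⇒n12 (via fail)
[44] read 'a'  n12⇒n12 (via fail)
[45] read 'd'  n12⇒n13
[46] read 'd'  n13⇒n7 (via fail)
[47] read 'e'  n7⇒n20 (via fail)
[48] read 'a'  n20⇒n12 (via fail)
[49] read 'b'  n12⇒n1 (via fail)
[50] read 'b'  n1⇒n2
[51] read 'e'  n2⇒n3
[52] read 'c'  n3⇒n4  ** P0@[49:52]
[53] read 'a'  n4⇒n12 (via fail)
[54] read 'b'  n12⇒n1 (via fail)
[55] read 'b'  n1⇒n2
[56] read 'e'  n2⇒n3
[57] read 'c'  n3⇒n4  ** P0@[54:57]
[58] read 'd'  n4⇒n16 (via fail)
[59] read 'b'  n16⇒n6 (via fail)  ** P1@[58:59]
[60] read 'c'  n6⇒n15 (via fail)
[61] read 'b'  n15⇒n1 (via fail)
[62] read 'a'  n1⇒n12 (via fail)
[63] read 'd'  n12⇒n13
[64] read 'd'  n13⇒n7 (via fail)
[65] read 'd'  n7⇒n8

Matches: [[3,1],[11,2],[11,5],[14,3],[18,1],[21,3],[32,2],[32,5],[33,5],[35,1],[42,2],[42,5],[52,0],[57,0],[59,1]]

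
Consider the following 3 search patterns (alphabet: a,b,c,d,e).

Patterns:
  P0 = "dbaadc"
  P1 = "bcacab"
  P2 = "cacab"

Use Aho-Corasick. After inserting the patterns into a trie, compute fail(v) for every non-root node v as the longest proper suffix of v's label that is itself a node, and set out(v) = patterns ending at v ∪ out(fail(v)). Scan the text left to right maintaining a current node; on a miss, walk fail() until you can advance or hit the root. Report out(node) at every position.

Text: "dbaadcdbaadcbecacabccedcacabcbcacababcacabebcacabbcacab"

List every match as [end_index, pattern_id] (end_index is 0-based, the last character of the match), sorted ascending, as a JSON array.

Construct AC machine:
Trie (insert patterns):
  0='ε' goto b→7 c→13 d→1
  1='d' goto b→2
  2='db' goto a→3
  3='dba' goto a→4
  4='dbaa' goto d→5
  5='dbaad' goto c→6
  6='dbaadc' goto ·  ←P0
  7='b' goto c→8
  8='bc' goto a→9
  9='bca' goto c→10
  10='bcac' goto a→11
  11='bcaca' goto b→12
  12='bcacab' goto ·  ←P1
  13='c' goto a→14
  14='ca' goto c→15
  15='cac' goto a→16
  16='caca' goto b→17
  17='cacab' goto ·  ←P2

BFS fail/out derivation:
  n1('d'): parent n0 fail=0; on 'd' 0 → fail=0;  out ∅∪∅=∅
  n7('b'): parent n0 fail=0; on 'b' 0 → fail=0;  out ∅∪∅=∅
  n13('c'): parent n0 fail=0; on 'c' 0 → fail=0;  out ∅∪∅=∅
  n2('db'): parent n1 fail=0; on 'b' 0 → fail=7;  out ∅∪∅=∅
  n8('bc'): parent n7 fail=0; on 'c' 0 → fail=13;  out ∅∪∅=∅
  n14('ca'): parent n13 fail=0; on 'a' 0 → fail=0;  out ∅∪∅=∅
  n3('dba'): parent n2 fail=7; on 'a' 7→0 → fail=0;  out ∅∪∅=∅
  n9('bca'): parent n8 fail=13; on 'a' 13 → fail=14;  out ∅∪∅=∅
  n15('cac'): parent n14 fail=0; on 'c' 0 → fail=13;  out ∅∪∅=∅
  n4('dbaa'): parent n3 fail=0; on 'a' 0 → fail=0;  out ∅∪∅=∅
  n10('bcac'): parent n9 fail=14; on 'c' 14 → fail=15;  out ∅∪∅=∅
  n16('caca'): parent n15 fail=13; on 'a' 13 → fail=14;  out ∅∪∅=∅
  n5('dbaad'): parent n4 fail=0; on 'd' 0 → fail=1;  out ∅∪∅=∅
  n11('bcaca'): parent n10 fail=15; on 'a' 15 → fail=16;  out ∅∪∅=∅
  n17('cacab'): parent n16 fail=14; on 'b' 14→0 → fail=7;  out {2}∪∅={2}
  n6('dbaadc'): parent n5 fail=1; on 'c' 1→0 → fail=13;  out {0}∪∅={0}
  n12('bcacab'): parent n11 fail=16; on 'b' 16 → fail=17;  out {1}∪{2}={1,2}

Run:
[0] read 'd'  n0⇒n1
[1] read 'b'  n1⇒n2
[2] read 'a'  n2⇒n3
[3] read 'a'  n3⇒n4
[4] read 'd'  n4⇒n5
[5] read 'c'  n5⇒n6  emit P0@[0:5]
[6] read 'd'  n6⇒n1 (via fail)
[7] read 'b'  n1⇒n2
[8] read 'a'  n2⇒n3
[9] read 'a'  n3⇒n4
[10] read 'd'  n4⇒n5
[11] read 'c'  n5⇒n6  emit P0@[6:11]
[12] read 'b'  n6⇒n7 (via fail)
[13] read 'e'  n7⇒n0 (via fail)
[14] read 'c'  n0⇒n13
[15] read 'a'  n13⇒n14
[16] read 'c'  n14⇒n15
[17] read 'a'  n15⇒n16
[18] read 'b'  n16⇒n17  emit P2@[14:18]
[19] read 'c'  n17⇒n8 (via fail)
[20] read 'c'  n8⇒n13 (via fail)
[21] read 'e'  n13⇒n0 (via fail)
[22] read 'd'  n0⇒n1
[23] read 'c'  n1⇒n13 (via fail)
[24] read 'a'  n13⇒n14
[25] read 'c'  n14⇒n15
[26] read 'a'  n15⇒n16
[27] read 'b'  n16⇒n17  emit P2@[23:27]
[28] read 'c'  n17⇒n8 (via fail)
[29] read 'b'  n8⇒n7 (via fail)
[30] read 'c'  n7⇒n8
[31] read 'a'  n8⇒n9
[32] read 'c'  n9⇒n10
[33] read 'a'  n10⇒n11
[34] read 'b'  n11⇒n12  emit P1@[29:34],P2@[30:34]
[35] read 'a'  n12⇒n0 (via fail)
[36] read 'b'  n0⇒n7
[37] read 'c'  n7⇒n8
[38] read 'a'  n8⇒n9
[39] read 'c'  n9⇒n10
[40] read 'a'  n10⇒n11
[41] read 'b'  n11⇒n12  emit P1@[36:41],P2@[37:41]
[42] read 'e'  n12⇒n0 (via fail)
[43] read 'b'  n0⇒n7
[44] read 'c'  n7⇒n8
[45] read 'a'  n8⇒n9
[46] read 'c'  n9⇒n10
[47] read 'a'  n10⇒n11
[48] read 'b'  n11⇒n12  emit P1@[43:48],P2@[44:48]
[49] read 'b'  n12⇒n7 (via fail)
[50] read 'c'  n7⇒n8
[51] read 'a'  n8⇒n9
[52] read 'c'  n9⇒n10
[53] read 'a'  n10⇒n11
[54] read 'b'  n11⇒n12  emit P1@[49:54],P2@[50:54]

All matches (sorted): [[5,0],[11,0],[18,2],[27,2],[34,1],[34,2],[41,1],[41,2],[48,1],[48,2],[54,1],[54,2]]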